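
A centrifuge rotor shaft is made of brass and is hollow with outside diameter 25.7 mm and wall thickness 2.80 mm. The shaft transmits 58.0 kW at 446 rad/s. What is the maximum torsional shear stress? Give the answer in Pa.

6.23e7 Pa

ω = 446 rad/s, so T = P/ω = 58.0×10³ / 446.0 = 130.0 N·m.
J = π(d_o⁴ − d_i⁴)/32 = π(0.0257⁴ − 0.0201⁴)/32 = 2.680×10^-8 m⁴.
τ_max = T·r/J = 130.0 × 0.0129 / 2.680×10^-8 = 6.234×10^7 Pa.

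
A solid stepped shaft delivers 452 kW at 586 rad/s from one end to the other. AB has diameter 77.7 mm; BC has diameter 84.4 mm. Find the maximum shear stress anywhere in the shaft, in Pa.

8.37e6 Pa

ω = 586 rad/s, so T = P/ω = 452×10³ / 586.0 = 771.3 N·m.
Under the same torque, τ_max = 16T/(πd³) is largest where d is smallest — segment AB (d = 77.7 mm).
τ_max = 16·771.3/(π·(0.0777)³) = 8.374×10^6 Pa.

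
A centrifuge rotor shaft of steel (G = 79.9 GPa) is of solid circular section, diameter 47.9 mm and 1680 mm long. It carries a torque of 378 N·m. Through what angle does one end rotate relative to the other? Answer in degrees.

J = πd⁴/32 = π(0.0479)⁴/32 = 5.168×10^-7 m⁴.
θ = T·L/(G·J) = 378.0 × 1.68 / (79.9×10⁹ × 5.168×10^-7) = 0.01538 rad.

0.881°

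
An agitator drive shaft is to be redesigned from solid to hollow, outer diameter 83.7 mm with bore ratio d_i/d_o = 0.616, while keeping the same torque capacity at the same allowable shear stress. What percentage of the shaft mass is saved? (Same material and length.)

Equal τ_max and T ⇒ the solid shaft needs d_s³ = d_o³(1−k⁴), so d_s = 83.7·(1−0.616⁴)^(1/3) = 79.47 mm.
Area ratio A_h/A_s = d_o²(1−k²)/d_s² = (1−k²)/(1−k⁴)^(2/3) = 0.6883.
Mass saving = 1 − 0.6883 = 31.2 %.

31.2 %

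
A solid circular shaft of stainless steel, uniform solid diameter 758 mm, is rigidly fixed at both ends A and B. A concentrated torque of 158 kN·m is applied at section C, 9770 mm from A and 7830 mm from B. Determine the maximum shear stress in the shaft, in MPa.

1.03 MPa

With uniform GJ and both ends fixed, compatibility θ_AC = θ_CB gives T_A·a = T_B·b, together with T_A + T_B = T₀.
T_A = T₀·b/(a+b) = 158000·7830/17600 = 70290 N·m; T_B = 87710 N·m.
τ in each portion: τ_AC = 8.22×10^5 Pa, τ_CB = 1.03×10^6 Pa; maximum is in CB.
τ_max = T_CB·r/J = 87710·0.379/0.0324 = 1.026×10^6 Pa.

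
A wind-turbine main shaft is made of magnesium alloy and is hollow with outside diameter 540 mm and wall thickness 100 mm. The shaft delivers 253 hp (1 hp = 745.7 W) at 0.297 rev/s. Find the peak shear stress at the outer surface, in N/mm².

3.88 N/mm²

ω = 2π·0.297 = 1.866 rad/s, so T = P/ω = 253×745.7 / 1.866 = 101100 N·m.
J = π(d_o⁴ − d_i⁴)/32 = π(0.540⁴ − 0.340⁴)/32 = 7.036×10^-3 m⁴.
τ_max = T·r/J = 101100 × 0.270 / 7.036×10^-3 = 3.880×10^6 Pa.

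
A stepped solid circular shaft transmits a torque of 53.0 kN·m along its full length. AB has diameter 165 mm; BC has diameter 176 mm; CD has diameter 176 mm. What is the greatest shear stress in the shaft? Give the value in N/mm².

Under the same torque, τ_max = 16T/(πd³) is largest where d is smallest — segment AB (d = 165 mm).
τ_max = 16·53000/(π·(0.165)³) = 6.009×10^7 Pa.

60.1 N/mm²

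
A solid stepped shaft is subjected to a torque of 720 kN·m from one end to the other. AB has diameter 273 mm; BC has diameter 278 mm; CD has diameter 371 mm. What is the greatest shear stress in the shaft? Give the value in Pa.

1.80e8 Pa

Under the same torque, τ_max = 16T/(πd³) is largest where d is smallest — segment AB (d = 273 mm).
τ_max = 16·720000/(π·(0.273)³) = 1.802×10^8 Pa.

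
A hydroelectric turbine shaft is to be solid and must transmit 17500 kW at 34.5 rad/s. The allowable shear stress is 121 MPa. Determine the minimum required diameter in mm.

ω = 34.5 rad/s, so T = P/ω = 17500×10³ / 34.50 = 507200 N·m.
For a solid shaft τ_max = 16T/(πd³), so d = (16T/(π τ_allow))^(1/3) = (16·507200/(π·1.21×10^8))^(1/3) = 0.2774 m.

277 mm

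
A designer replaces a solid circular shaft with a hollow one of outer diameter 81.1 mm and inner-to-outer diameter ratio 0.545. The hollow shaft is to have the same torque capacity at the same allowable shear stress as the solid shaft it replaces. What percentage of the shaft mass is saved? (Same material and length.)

Equal τ_max and T ⇒ the solid shaft needs d_s³ = d_o³(1−k⁴), so d_s = 81.1·(1−0.545⁴)^(1/3) = 78.64 mm.
Area ratio A_h/A_s = d_o²(1−k²)/d_s² = (1−k²)/(1−k⁴)^(2/3) = 0.7476.
Mass saving = 1 − 0.7476 = 25.2 %.

25.2 %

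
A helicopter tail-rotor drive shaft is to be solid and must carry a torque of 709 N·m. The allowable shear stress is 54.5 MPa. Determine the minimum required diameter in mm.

40.5 mm

For a solid shaft τ_max = 16T/(πd³), so d = (16T/(π τ_allow))^(1/3) = (16·709.0/(π·5.45×10^7))^(1/3) = 0.04046 m.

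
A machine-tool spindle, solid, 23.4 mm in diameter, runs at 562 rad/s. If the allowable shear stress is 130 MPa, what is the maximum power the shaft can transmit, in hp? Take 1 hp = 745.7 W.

J = πd⁴/32 = π(0.0234)⁴/32 = 2.943×10^-8 m⁴.
T_max = τ_allow·J/r = 1.30×10^8 × 2.943×10^-8 / 0.0117 = 327.1 N·m.
ω = 562 rad/s, so P_max = T_max·ω = 1.838×10^5 W.

246 hp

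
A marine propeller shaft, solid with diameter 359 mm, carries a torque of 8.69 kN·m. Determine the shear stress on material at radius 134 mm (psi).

J = πd⁴/32 = π(0.359)⁴/32 = 1.631×10^-3 m⁴.
Shear stress varies linearly with radius: τ = T·r/J = 8690 × 0.134 / 1.631×10^-3 = 7.141×10^5 Pa.

104 psi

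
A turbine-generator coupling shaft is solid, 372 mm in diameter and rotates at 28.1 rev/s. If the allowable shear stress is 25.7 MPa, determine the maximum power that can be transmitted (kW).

45900 kW

J = πd⁴/32 = π(0.372)⁴/32 = 1.880×10^-3 m⁴.
T_max = τ_allow·J/r = 2.57×10^7 × 1.880×10^-3 / 0.186 = 259800 N·m.
ω = 2π·28.1 = 176.6 rad/s, so P_max = T_max·ω = 4.586×10^7 W.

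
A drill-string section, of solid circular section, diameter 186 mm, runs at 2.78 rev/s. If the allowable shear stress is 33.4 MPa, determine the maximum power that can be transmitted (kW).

737 kW

J = πd⁴/32 = π(0.186)⁴/32 = 1.175×10^-4 m⁴.
T_max = τ_allow·J/r = 3.34×10^7 × 1.175×10^-4 / 0.0930 = 42200 N·m.
ω = 2π·2.78 = 17.47 rad/s, so P_max = T_max·ω = 7.371×10^5 W.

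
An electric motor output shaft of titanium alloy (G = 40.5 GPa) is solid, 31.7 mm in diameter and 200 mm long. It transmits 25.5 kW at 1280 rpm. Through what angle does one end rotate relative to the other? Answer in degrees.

ω = 2π·1280/60 = 134.0 rad/s, so T = P/ω = 25.5×10³ / 134.0 = 190.2 N·m.
J = πd⁴/32 = π(0.0317)⁴/32 = 9.914×10^-8 m⁴.
θ = T·L/(G·J) = 190.2 × 0.200 / (40.5×10⁹ × 9.914×10^-8) = 9.476×10^-3 rad.

0.543°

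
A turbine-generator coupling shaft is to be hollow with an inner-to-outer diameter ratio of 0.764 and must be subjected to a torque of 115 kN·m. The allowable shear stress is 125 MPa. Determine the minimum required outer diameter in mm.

For a hollow shaft with d_i/d_o = 0.764: τ_max = 16T/(π d_o³ (1−k⁴)), so d_o = [16T/(π τ_allow (1−k⁴))]^(1/3) = [16·115000/(π·1.25×10^8·0.6593)]^(1/3) = 0.1923 m.

192 mm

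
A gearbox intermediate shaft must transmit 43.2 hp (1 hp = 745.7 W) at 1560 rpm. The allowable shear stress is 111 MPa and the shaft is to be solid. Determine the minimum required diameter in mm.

20.8 mm

ω = 2π·1560/60 = 163.4 rad/s, so T = P/ω = 43.2×745.7 / 163.4 = 197.2 N·m.
For a solid shaft τ_max = 16T/(πd³), so d = (16T/(π τ_allow))^(1/3) = (16·197.2/(π·1.11×10^8))^(1/3) = 0.02084 m.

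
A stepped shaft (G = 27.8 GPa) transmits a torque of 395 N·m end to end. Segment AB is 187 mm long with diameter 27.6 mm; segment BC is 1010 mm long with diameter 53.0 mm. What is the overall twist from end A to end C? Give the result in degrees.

3.73°

J_AB = π(0.0276)⁴/32 = 5.70×10^-8 m⁴; J_BC = π(0.0530)⁴/32 = 7.75×10^-7 m⁴.
θ = (T/G)·Σ L_i/J_i = (395.0/27.8×10⁹)·(0.187/5.70×10^-8 + 1.01/7.75×10^-7) = 0.06517 rad.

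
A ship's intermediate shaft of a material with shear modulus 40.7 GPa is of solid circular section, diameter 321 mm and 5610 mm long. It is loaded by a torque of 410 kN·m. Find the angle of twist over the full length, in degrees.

J = πd⁴/32 = π(0.321)⁴/32 = 1.042×10^-3 m⁴.
θ = T·L/(G·J) = 410000 × 5.61 / (40.7×10⁹ × 1.042×10^-3) = 0.05422 rad.

3.11°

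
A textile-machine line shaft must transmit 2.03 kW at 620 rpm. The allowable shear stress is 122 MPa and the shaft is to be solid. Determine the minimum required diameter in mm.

ω = 2π·620/60 = 64.93 rad/s, so T = P/ω = 2.03×10³ / 64.93 = 31.27 N·m.
For a solid shaft τ_max = 16T/(πd³), so d = (16T/(π τ_allow))^(1/3) = (16·31.27/(π·1.22×10^8))^(1/3) = 0.01093 m.

10.9 mm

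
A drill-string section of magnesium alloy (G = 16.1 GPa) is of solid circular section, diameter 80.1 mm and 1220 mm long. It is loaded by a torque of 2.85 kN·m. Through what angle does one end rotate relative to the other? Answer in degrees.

J = πd⁴/32 = π(0.0801)⁴/32 = 4.041×10^-6 m⁴.
θ = T·L/(G·J) = 2850 × 1.22 / (16.1×10⁹ × 4.041×10^-6) = 0.05344 rad.

3.06°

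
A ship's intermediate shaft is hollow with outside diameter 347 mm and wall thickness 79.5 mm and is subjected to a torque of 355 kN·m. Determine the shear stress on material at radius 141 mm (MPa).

J = π(d_o⁴ − d_i⁴)/32 = π(0.347⁴ − 0.188⁴)/32 = 1.301×10^-3 m⁴.
Shear stress varies linearly with radius: τ = T·r/J = 355000 × 0.141 / 1.301×10^-3 = 3.848×10^7 Pa.

38.5 MPa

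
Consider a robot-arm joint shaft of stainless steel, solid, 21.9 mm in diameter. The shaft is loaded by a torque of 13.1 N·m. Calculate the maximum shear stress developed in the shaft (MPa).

6.35 MPa

J = πd⁴/32 = π(0.0219)⁴/32 = 2.258×10^-8 m⁴.
τ_max = T·r/J = 13.10 × 0.0109 / 2.258×10^-8 = 6.352×10^6 Pa.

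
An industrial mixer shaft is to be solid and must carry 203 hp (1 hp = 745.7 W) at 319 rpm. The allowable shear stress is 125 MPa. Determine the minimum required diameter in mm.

56.9 mm

ω = 2π·319/60 = 33.41 rad/s, so T = P/ω = 203×745.7 / 33.41 = 4531 N·m.
For a solid shaft τ_max = 16T/(πd³), so d = (16T/(π τ_allow))^(1/3) = (16·4531/(π·1.25×10^8))^(1/3) = 0.05694 m.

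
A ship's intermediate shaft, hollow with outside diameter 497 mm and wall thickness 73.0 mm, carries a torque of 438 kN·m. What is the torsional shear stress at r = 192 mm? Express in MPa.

18.7 MPa

J = π(d_o⁴ − d_i⁴)/32 = π(0.497⁴ − 0.351⁴)/32 = 4.500×10^-3 m⁴.
Shear stress varies linearly with radius: τ = T·r/J = 438000 × 0.192 / 4.500×10^-3 = 1.869×10^7 Pa.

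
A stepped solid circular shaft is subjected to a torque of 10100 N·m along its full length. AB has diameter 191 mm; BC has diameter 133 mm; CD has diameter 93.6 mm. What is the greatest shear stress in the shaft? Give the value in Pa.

6.27e7 Pa

Under the same torque, τ_max = 16T/(πd³) is largest where d is smallest — segment CD (d = 93.6 mm).
τ_max = 16·10100/(π·(0.0936)³) = 6.273×10^7 Pa.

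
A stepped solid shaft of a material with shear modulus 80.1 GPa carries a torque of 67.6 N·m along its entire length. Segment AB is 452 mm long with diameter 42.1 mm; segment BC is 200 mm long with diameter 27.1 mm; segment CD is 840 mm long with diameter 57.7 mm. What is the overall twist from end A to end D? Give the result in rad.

0.00508 rad

J_AB = π(0.0421)⁴/32 = 3.08×10^-7 m⁴; J_BC = π(0.0271)⁴/32 = 5.30×10^-8 m⁴; J_CD = π(0.0577)⁴/32 = 1.09×10^-6 m⁴.
θ = (T/G)·Σ L_i/J_i = (67.60/80.1×10⁹)·(0.452/3.08×10^-7 + 0.200/5.30×10^-8 + 0.840/1.09×10^-6) = 5.076×10^-3 rad.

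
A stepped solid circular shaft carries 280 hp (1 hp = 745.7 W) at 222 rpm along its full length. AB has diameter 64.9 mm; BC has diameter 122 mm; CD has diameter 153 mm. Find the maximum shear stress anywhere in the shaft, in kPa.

167000 kPa

ω = 2π·222/60 = 23.25 rad/s, so T = P/ω = 280×745.7 / 23.25 = 8981 N·m.
Under the same torque, τ_max = 16T/(πd³) is largest where d is smallest — segment AB (d = 64.9 mm).
τ_max = 16·8981/(π·(0.0649)³) = 1.673×10^8 Pa.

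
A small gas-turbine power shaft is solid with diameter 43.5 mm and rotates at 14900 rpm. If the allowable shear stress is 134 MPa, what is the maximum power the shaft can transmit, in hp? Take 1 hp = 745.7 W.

4530 hp

J = πd⁴/32 = π(0.0435)⁴/32 = 3.515×10^-7 m⁴.
T_max = τ_allow·J/r = 1.34×10^8 × 3.515×10^-7 / 0.0217 = 2166 N·m.
ω = 2π·14900/60 = 1560 rad/s, so P_max = T_max·ω = 3.379×10^6 W.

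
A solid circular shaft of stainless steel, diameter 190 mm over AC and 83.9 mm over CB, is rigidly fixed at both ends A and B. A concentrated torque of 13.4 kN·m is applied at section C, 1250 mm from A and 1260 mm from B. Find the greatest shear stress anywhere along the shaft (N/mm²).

9.59 N/mm²

Compatibility: T_A·a/J_AC = T_B·b/J_CB with T_A + T_B = T₀.
J_AC = 1.28×10^-4 m⁴, J_CB = 4.86×10^-6 m⁴, so T_A = T₀·(J_AC/a)/((J_AC/a)+(J_CB/b)) = 12910 N·m, T_B = 487.1 N·m.
τ in each portion: τ_AC = 9.59×10^6 Pa, τ_CB = 4.20×10^6 Pa; maximum is in AC.
τ_max = T_AC·r/J = 12910·0.0950/1.28×10^-4 = 9.588×10^6 Pa.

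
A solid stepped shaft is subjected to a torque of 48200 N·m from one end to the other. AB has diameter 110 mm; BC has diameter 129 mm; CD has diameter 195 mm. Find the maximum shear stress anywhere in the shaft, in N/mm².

184 N/mm²

Under the same torque, τ_max = 16T/(πd³) is largest where d is smallest — segment AB (d = 110 mm).
τ_max = 16·48200/(π·(0.110)³) = 1.844×10^8 Pa.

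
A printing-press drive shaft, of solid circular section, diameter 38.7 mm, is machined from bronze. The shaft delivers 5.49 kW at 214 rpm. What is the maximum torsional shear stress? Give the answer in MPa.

ω = 2π·214/60 = 22.41 rad/s, so T = P/ω = 5.49×10³ / 22.41 = 245.0 N·m.
J = πd⁴/32 = π(0.0387)⁴/32 = 2.202×10^-7 m⁴.
τ_max = T·r/J = 245.0 × 0.0194 / 2.202×10^-7 = 2.153×10^7 Pa.

21.5 MPa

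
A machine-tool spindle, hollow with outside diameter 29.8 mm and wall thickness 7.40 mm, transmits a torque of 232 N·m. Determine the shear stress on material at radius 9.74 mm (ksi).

J = π(d_o⁴ − d_i⁴)/32 = π(0.0298⁴ − 0.0150⁴)/32 = 7.245×10^-8 m⁴.
Shear stress varies linearly with radius: τ = T·r/J = 232.0 × 0.00974 / 7.245×10^-8 = 3.119×10^7 Pa.

4.52 ksi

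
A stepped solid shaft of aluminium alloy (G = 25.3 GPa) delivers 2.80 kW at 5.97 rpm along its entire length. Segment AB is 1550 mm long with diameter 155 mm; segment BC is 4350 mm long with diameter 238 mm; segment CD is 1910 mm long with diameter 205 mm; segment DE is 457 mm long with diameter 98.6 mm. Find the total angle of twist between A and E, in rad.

0.0180 rad

ω = 2π·5.97/60 = 0.6252 rad/s, so T = P/ω = 2.80×10³ / 0.6252 = 4479 N·m.
J_AB = π(0.155)⁴/32 = 5.67×10^-5 m⁴; J_BC = π(0.238)⁴/32 = 3.15×10^-4 m⁴; J_CD = π(0.205)⁴/32 = 1.73×10^-4 m⁴; J_DE = π(0.0986)⁴/32 = 9.28×10^-6 m⁴.
θ = (T/G)·Σ L_i/J_i = (4479/25.3×10⁹)·(1.55/5.67×10^-5 + 4.35/3.15×10^-4 + 1.91/1.73×10^-4 + 0.457/9.28×10^-6) = 0.01796 rad.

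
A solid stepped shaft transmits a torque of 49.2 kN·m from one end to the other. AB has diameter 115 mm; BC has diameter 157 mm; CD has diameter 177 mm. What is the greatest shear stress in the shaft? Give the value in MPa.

Under the same torque, τ_max = 16T/(πd³) is largest where d is smallest — segment AB (d = 115 mm).
τ_max = 16·49200/(π·(0.115)³) = 1.648×10^8 Pa.

165 MPa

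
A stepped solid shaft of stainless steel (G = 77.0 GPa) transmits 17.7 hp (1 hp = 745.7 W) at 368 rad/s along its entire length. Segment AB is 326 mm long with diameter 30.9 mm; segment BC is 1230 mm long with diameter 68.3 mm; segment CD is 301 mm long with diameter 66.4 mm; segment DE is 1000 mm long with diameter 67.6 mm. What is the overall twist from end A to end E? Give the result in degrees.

ω = 368 rad/s, so T = P/ω = 17.7×745.7 / 368.0 = 35.87 N·m.
J_AB = π(0.0309)⁴/32 = 8.95×10^-8 m⁴; J_BC = π(0.0683)⁴/32 = 2.14×10^-6 m⁴; J_CD = π(0.0664)⁴/32 = 1.91×10^-6 m⁴; J_DE = π(0.0676)⁴/32 = 2.05×10^-6 m⁴.
θ = (T/G)·Σ L_i/J_i = (35.87/77.0×10⁹)·(0.326/8.95×10^-8 + 1.23/2.14×10^-6 + 0.301/1.91×10^-6 + 1.00/2.05×10^-6) = 2.265×10^-3 rad.

0.130°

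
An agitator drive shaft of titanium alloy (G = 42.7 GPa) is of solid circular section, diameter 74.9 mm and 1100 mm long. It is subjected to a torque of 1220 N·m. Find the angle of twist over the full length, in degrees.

0.583°

J = πd⁴/32 = π(0.0749)⁴/32 = 3.090×10^-6 m⁴.
θ = T·L/(G·J) = 1220 × 1.10 / (42.7×10⁹ × 3.090×10^-6) = 0.01017 rad.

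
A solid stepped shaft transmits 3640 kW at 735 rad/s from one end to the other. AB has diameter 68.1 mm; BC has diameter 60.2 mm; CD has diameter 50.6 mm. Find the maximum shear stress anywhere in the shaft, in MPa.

ω = 735 rad/s, so T = P/ω = 3640×10³ / 735.0 = 4952 N·m.
Under the same torque, τ_max = 16T/(πd³) is largest where d is smallest — segment CD (d = 50.6 mm).
τ_max = 16·4952/(π·(0.0506)³) = 1.947×10^8 Pa.

195 MPa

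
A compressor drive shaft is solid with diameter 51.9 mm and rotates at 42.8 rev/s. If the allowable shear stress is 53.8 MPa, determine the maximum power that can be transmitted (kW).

J = πd⁴/32 = π(0.0519)⁴/32 = 7.123×10^-7 m⁴.
T_max = τ_allow·J/r = 5.38×10^7 × 7.123×10^-7 / 0.0260 = 1477 N·m.
ω = 2π·42.8 = 268.9 rad/s, so P_max = T_max·ω = 3.971×10^5 W.

397 kW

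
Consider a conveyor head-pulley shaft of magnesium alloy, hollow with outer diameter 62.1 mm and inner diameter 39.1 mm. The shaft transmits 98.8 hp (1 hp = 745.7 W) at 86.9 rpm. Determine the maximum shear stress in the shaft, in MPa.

204 MPa

ω = 2π·86.9/60 = 9.100 rad/s, so T = P/ω = 98.8×745.7 / 9.100 = 8096 N·m.
J = π(d_o⁴ − d_i⁴)/32 = π(0.0621⁴ − 0.0391⁴)/32 = 1.231×10^-6 m⁴.
τ_max = T·r/J = 8096 × 0.0311 / 1.231×10^-6 = 2.043×10^8 Pa.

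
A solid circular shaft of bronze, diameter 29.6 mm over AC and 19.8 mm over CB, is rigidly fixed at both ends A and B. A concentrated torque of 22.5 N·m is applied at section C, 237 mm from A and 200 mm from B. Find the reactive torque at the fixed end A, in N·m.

18.2 N·m

Compatibility: T_A·a/J_AC = T_B·b/J_CB with T_A + T_B = T₀.
J_AC = 7.54×10^-8 m⁴, J_CB = 1.51×10^-8 m⁴, so T_A = T₀·(J_AC/a)/((J_AC/a)+(J_CB/b)) = 18.19 N·m, T_B = 4.315 N·m.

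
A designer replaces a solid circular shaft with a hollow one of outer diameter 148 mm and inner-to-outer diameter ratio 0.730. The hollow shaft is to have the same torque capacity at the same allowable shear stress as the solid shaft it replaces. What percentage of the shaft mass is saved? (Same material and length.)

Equal τ_max and T ⇒ the solid shaft needs d_s³ = d_o³(1−k⁴), so d_s = 148·(1−0.730⁴)^(1/3) = 132.4 mm.
Area ratio A_h/A_s = d_o²(1−k²)/d_s² = (1−k²)/(1−k⁴)^(2/3) = 0.5836.
Mass saving = 1 − 0.5836 = 41.6 %.

41.6 %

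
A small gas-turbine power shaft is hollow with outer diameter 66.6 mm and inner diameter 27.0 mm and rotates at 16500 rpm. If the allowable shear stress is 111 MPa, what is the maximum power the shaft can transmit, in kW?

J = π(d_o⁴ − d_i⁴)/32 = π(0.0666⁴ − 0.0270⁴)/32 = 1.879×10^-6 m⁴.
T_max = τ_allow·J/r = 1.11×10^8 × 1.879×10^-6 / 0.0333 = 6264 N·m.
ω = 2π·16500/60 = 1728 rad/s, so P_max = T_max·ω = 1.082×10^7 W.

10800 kW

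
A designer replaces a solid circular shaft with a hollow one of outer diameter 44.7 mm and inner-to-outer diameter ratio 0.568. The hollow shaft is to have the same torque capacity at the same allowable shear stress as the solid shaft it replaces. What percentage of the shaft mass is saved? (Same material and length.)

27.1 %

Equal τ_max and T ⇒ the solid shaft needs d_s³ = d_o³(1−k⁴), so d_s = 44.7·(1−0.568⁴)^(1/3) = 43.09 mm.
Area ratio A_h/A_s = d_o²(1−k²)/d_s² = (1−k²)/(1−k⁴)^(2/3) = 0.7289.
Mass saving = 1 − 0.7289 = 27.1 %.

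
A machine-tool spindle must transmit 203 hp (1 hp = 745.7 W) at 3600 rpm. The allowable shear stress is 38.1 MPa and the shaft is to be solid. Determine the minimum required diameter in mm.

ω = 2π·3600/60 = 377.0 rad/s, so T = P/ω = 203×745.7 / 377.0 = 401.5 N·m.
For a solid shaft τ_max = 16T/(πd³), so d = (16T/(π τ_allow))^(1/3) = (16·401.5/(π·3.81×10^7))^(1/3) = 0.03772 m.

37.7 mm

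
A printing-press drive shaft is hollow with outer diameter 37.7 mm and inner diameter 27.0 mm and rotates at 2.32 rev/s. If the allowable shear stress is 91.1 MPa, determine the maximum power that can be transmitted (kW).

10.3 kW

J = π(d_o⁴ − d_i⁴)/32 = π(0.0377⁴ − 0.0270⁴)/32 = 1.461×10^-7 m⁴.
T_max = τ_allow·J/r = 9.11×10^7 × 1.461×10^-7 / 0.0189 = 706.3 N·m.
ω = 2π·2.32 = 14.58 rad/s, so P_max = T_max·ω = 1.030×10^4 W.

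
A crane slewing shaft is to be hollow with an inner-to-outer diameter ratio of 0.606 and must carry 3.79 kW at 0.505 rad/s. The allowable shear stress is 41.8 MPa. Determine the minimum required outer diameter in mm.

102 mm

ω = 0.505 rad/s, so T = P/ω = 3.79×10³ / 0.5050 = 7505 N·m.
For a hollow shaft with d_i/d_o = 0.606: τ_max = 16T/(π d_o³ (1−k⁴)), so d_o = [16T/(π τ_allow (1−k⁴))]^(1/3) = [16·7505/(π·4.18×10^7·0.8651)]^(1/3) = 0.1019 m.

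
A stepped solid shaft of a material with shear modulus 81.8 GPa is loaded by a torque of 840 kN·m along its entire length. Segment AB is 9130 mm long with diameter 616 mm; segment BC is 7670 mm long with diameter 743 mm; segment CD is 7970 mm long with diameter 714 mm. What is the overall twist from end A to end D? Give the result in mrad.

12.5 mrad

J_AB = π(0.616)⁴/32 = 0.0141 m⁴; J_BC = π(0.743)⁴/32 = 0.0299 m⁴; J_CD = π(0.714)⁴/32 = 0.0255 m⁴.
θ = (T/G)·Σ L_i/J_i = (840000/81.8×10⁹)·(9.13/0.0141 + 7.67/0.0299 + 7.97/0.0255) = 0.01247 rad.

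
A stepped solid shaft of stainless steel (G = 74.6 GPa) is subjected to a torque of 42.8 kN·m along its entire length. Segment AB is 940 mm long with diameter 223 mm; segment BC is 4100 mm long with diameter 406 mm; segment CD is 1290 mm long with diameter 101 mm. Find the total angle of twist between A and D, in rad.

J_AB = π(0.223)⁴/32 = 2.43×10^-4 m⁴; J_BC = π(0.406)⁴/32 = 2.67×10^-3 m⁴; J_CD = π(0.101)⁴/32 = 1.02×10^-5 m⁴.
θ = (T/G)·Σ L_i/J_i = (42800/74.6×10⁹)·(0.940/2.43×10^-4 + 4.10/2.67×10^-3 + 1.29/1.02×10^-5) = 0.07555 rad.

0.0755 rad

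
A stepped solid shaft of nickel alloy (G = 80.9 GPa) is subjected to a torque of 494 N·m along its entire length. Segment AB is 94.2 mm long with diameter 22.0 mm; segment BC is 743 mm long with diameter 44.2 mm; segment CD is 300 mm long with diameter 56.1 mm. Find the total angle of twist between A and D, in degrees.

J_AB = π(0.0220)⁴/32 = 2.30×10^-8 m⁴; J_BC = π(0.0442)⁴/32 = 3.75×10^-7 m⁴; J_CD = π(0.0561)⁴/32 = 9.72×10^-7 m⁴.
θ = (T/G)·Σ L_i/J_i = (494.0/80.9×10⁹)·(0.0942/2.30×10^-8 + 0.743/3.75×10^-7 + 0.300/9.72×10^-7) = 0.03900 rad.

2.23°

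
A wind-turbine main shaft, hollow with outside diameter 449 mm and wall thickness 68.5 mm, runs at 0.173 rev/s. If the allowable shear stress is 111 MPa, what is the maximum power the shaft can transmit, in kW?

1640 kW

J = π(d_o⁴ − d_i⁴)/32 = π(0.449⁴ − 0.312⁴)/32 = 3.060×10^-3 m⁴.
T_max = τ_allow·J/r = 1.11×10^8 × 3.060×10^-3 / 0.225 = 1.513e6 N·m.
ω = 2π·0.173 = 1.087 rad/s, so P_max = T_max·ω = 1.644×10^6 W.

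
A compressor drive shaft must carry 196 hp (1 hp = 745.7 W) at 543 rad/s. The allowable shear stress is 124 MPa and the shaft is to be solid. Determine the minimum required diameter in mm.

ω = 543 rad/s, so T = P/ω = 196×745.7 / 543.0 = 269.2 N·m.
For a solid shaft τ_max = 16T/(πd³), so d = (16T/(π τ_allow))^(1/3) = (16·269.2/(π·1.24×10^8))^(1/3) = 0.02228 m.

22.3 mm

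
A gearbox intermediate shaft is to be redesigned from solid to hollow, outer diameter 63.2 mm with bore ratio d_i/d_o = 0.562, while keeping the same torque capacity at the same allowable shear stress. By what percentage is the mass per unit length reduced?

Equal τ_max and T ⇒ the solid shaft needs d_s³ = d_o³(1−k⁴), so d_s = 63.2·(1−0.562⁴)^(1/3) = 61.02 mm.
Area ratio A_h/A_s = d_o²(1−k²)/d_s² = (1−k²)/(1−k⁴)^(2/3) = 0.7338.
Mass saving = 1 − 0.7338 = 26.6 %.

26.6 %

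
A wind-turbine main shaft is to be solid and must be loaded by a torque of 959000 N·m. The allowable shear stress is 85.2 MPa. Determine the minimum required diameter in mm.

For a solid shaft τ_max = 16T/(πd³), so d = (16T/(π τ_allow))^(1/3) = (16·959000/(π·8.52×10^7))^(1/3) = 0.3856 m.

386 mm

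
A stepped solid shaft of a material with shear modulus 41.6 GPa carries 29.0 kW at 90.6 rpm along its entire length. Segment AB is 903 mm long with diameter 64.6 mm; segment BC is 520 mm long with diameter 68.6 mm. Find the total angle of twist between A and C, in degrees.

ω = 2π·90.6/60 = 9.488 rad/s, so T = P/ω = 29.0×10³ / 9.488 = 3057 N·m.
J_AB = π(0.0646)⁴/32 = 1.71×10^-6 m⁴; J_BC = π(0.0686)⁴/32 = 2.17×10^-6 m⁴.
θ = (T/G)·Σ L_i/J_i = (3057/41.6×10⁹)·(0.903/1.71×10^-6 + 0.520/2.17×10^-6) = 0.05638 rad.

3.23°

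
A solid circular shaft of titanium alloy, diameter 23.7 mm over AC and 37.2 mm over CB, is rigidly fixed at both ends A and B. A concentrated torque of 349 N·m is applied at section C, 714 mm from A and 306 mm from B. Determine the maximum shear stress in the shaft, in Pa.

Compatibility: T_A·a/J_AC = T_B·b/J_CB with T_A + T_B = T₀.
J_AC = 3.10×10^-8 m⁴, J_CB = 1.88×10^-7 m⁴, so T_A = T₀·(J_AC/a)/((J_AC/a)+(J_CB/b)) = 23.02 N·m, T_B = 326.0 N·m.
τ in each portion: τ_AC = 8.81×10^6 Pa, τ_CB = 3.23×10^7 Pa; maximum is in CB.
τ_max = T_CB·r/J = 326.0·0.0186/1.88×10^-7 = 3.225×10^7 Pa.

3.23e7 Pa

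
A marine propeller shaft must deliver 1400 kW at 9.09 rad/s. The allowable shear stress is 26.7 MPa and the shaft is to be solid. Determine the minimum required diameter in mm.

ω = 9.09 rad/s, so T = P/ω = 1400×10³ / 9.090 = 154000 N·m.
For a solid shaft τ_max = 16T/(πd³), so d = (16T/(π τ_allow))^(1/3) = (16·154000/(π·2.67×10^7))^(1/3) = 0.3086 m.

309 mm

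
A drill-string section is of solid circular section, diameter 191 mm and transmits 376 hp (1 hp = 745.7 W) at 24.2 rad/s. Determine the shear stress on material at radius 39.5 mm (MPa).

3.50 MPa

ω = 24.2 rad/s, so T = P/ω = 376×745.7 / 24.20 = 11590 N·m.
J = πd⁴/32 = π(0.191)⁴/32 = 1.307×10^-4 m⁴.
Shear stress varies linearly with radius: τ = T·r/J = 11590 × 0.0395 / 1.307×10^-4 = 3.503×10^6 Pa.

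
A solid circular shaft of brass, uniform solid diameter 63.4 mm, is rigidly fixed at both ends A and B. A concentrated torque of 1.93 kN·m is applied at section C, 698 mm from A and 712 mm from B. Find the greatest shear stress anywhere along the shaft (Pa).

1.95e7 Pa

With uniform GJ and both ends fixed, compatibility θ_AC = θ_CB gives T_A·a = T_B·b, together with T_A + T_B = T₀.
T_A = T₀·b/(a+b) = 1930·712/1410 = 974.6 N·m; T_B = 955.4 N·m.
τ in each portion: τ_AC = 1.95×10^7 Pa, τ_CB = 1.91×10^7 Pa; maximum is in AC.
τ_max = T_AC·r/J = 974.6·0.0317/1.59×10^-6 = 1.948×10^7 Pa.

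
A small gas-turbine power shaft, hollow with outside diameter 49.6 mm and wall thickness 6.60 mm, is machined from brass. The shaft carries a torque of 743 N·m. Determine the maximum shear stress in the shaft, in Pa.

4.37e7 Pa

J = π(d_o⁴ − d_i⁴)/32 = π(0.0496⁴ − 0.0364⁴)/32 = 4.218×10^-7 m⁴.
τ_max = T·r/J = 743.0 × 0.0248 / 4.218×10^-7 = 4.368×10^7 Pa.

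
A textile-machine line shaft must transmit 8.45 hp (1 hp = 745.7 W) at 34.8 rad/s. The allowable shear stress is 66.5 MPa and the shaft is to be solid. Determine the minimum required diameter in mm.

ω = 34.8 rad/s, so T = P/ω = 8.45×745.7 / 34.80 = 181.1 N·m.
For a solid shaft τ_max = 16T/(πd³), so d = (16T/(π τ_allow))^(1/3) = (16·181.1/(π·6.65×10^7))^(1/3) = 0.02402 m.

24.0 mm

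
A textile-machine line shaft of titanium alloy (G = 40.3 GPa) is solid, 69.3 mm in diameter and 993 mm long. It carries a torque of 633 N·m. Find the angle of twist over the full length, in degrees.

0.395°

J = πd⁴/32 = π(0.0693)⁴/32 = 2.264×10^-6 m⁴.
θ = T·L/(G·J) = 633.0 × 0.993 / (40.3×10⁹ × 2.264×10^-6) = 6.888×10^-3 rad.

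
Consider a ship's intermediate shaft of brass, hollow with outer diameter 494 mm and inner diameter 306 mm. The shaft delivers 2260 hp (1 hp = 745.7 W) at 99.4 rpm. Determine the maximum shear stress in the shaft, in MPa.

8.02 MPa

ω = 2π·99.4/60 = 10.41 rad/s, so T = P/ω = 2260×745.7 / 10.41 = 161900 N·m.
J = π(d_o⁴ − d_i⁴)/32 = π(0.494⁴ − 0.306⁴)/32 = 4.986×10^-3 m⁴.
τ_max = T·r/J = 161900 × 0.247 / 4.986×10^-3 = 8.021×10^6 Pa.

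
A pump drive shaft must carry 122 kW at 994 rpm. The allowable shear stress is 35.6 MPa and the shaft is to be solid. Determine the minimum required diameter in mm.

ω = 2π·994/60 = 104.1 rad/s, so T = P/ω = 122×10³ / 104.1 = 1172 N·m.
For a solid shaft τ_max = 16T/(πd³), so d = (16T/(π τ_allow))^(1/3) = (16·1172/(π·3.56×10^7))^(1/3) = 0.05514 m.

55.1 mm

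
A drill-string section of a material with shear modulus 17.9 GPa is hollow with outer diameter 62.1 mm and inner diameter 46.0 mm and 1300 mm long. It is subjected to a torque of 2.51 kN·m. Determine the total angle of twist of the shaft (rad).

0.179 rad

J = π(d_o⁴ − d_i⁴)/32 = π(0.0621⁴ − 0.0460⁴)/32 = 1.020×10^-6 m⁴.
θ = T·L/(G·J) = 2510 × 1.30 / (17.9×10⁹ × 1.020×10^-6) = 0.1786 rad.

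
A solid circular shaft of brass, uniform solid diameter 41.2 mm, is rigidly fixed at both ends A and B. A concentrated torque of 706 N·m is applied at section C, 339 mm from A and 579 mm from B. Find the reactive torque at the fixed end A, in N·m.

With uniform GJ and both ends fixed, compatibility θ_AC = θ_CB gives T_A·a = T_B·b, together with T_A + T_B = T₀.
T_A = T₀·b/(a+b) = 706.0·579/918.0 = 445.3 N·m; T_B = 260.7 N·m.

445 N·m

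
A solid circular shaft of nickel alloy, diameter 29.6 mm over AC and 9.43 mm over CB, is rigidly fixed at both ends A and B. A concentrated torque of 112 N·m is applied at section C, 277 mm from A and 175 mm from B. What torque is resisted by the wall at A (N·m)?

110 N·m

Compatibility: T_A·a/J_AC = T_B·b/J_CB with T_A + T_B = T₀.
J_AC = 7.54×10^-8 m⁴, J_CB = 7.76×10^-10 m⁴, so T_A = T₀·(J_AC/a)/((J_AC/a)+(J_CB/b)) = 110.2 N·m, T_B = 1.797 N·m.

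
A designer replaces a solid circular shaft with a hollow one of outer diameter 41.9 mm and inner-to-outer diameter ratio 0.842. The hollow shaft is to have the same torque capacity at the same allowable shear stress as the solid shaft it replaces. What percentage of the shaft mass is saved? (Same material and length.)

Equal τ_max and T ⇒ the solid shaft needs d_s³ = d_o³(1−k⁴), so d_s = 41.9·(1−0.842⁴)^(1/3) = 33.20 mm.
Area ratio A_h/A_s = d_o²(1−k²)/d_s² = (1−k²)/(1−k⁴)^(2/3) = 0.4636.
Mass saving = 1 − 0.4636 = 53.6 %.

53.6 %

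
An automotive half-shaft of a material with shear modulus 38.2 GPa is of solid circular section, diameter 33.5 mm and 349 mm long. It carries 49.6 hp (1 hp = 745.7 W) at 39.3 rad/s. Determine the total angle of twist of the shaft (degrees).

ω = 39.3 rad/s, so T = P/ω = 49.6×745.7 / 39.30 = 941.1 N·m.
J = πd⁴/32 = π(0.0335)⁴/32 = 1.236×10^-7 m⁴.
θ = T·L/(G·J) = 941.1 × 0.349 / (38.2×10⁹ × 1.236×10^-7) = 0.06954 rad.

3.98°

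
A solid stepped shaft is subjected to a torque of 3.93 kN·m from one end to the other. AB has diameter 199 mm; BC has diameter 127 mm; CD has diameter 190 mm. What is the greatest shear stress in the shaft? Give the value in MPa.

9.77 MPa

Under the same torque, τ_max = 16T/(πd³) is largest where d is smallest — segment BC (d = 127 mm).
τ_max = 16·3930/(π·(0.127)³) = 9.771×10^6 Pa.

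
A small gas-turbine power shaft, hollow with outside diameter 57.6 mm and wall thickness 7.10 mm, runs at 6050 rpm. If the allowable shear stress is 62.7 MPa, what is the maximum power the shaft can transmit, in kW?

J = π(d_o⁴ − d_i⁴)/32 = π(0.0576⁴ − 0.0434⁴)/32 = 7.324×10^-7 m⁴.
T_max = τ_allow·J/r = 6.27×10^7 × 7.324×10^-7 / 0.0288 = 1594 N·m.
ω = 2π·6050/60 = 633.6 rad/s, so P_max = T_max·ω = 1.010×10^6 W.

1010 kW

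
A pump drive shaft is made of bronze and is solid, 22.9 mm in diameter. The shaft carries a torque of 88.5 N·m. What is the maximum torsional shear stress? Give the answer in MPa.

J = πd⁴/32 = π(0.0229)⁴/32 = 2.700×10^-8 m⁴.
τ_max = T·r/J = 88.50 × 0.0115 / 2.700×10^-8 = 3.753×10^7 Pa.

37.5 MPa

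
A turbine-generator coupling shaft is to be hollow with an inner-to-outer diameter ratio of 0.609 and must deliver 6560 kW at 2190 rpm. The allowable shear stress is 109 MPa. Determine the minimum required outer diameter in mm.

116 mm

ω = 2π·2190/60 = 229.3 rad/s, so T = P/ω = 6560×10³ / 229.3 = 28600 N·m.
For a hollow shaft with d_i/d_o = 0.609: τ_max = 16T/(π d_o³ (1−k⁴)), so d_o = [16T/(π τ_allow (1−k⁴))]^(1/3) = [16·28600/(π·1.09×10^8·0.8624)]^(1/3) = 0.1157 m.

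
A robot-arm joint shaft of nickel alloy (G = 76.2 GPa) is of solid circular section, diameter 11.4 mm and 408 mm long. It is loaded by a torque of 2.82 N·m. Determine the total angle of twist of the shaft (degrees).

J = πd⁴/32 = π(0.0114)⁴/32 = 1.658×10^-9 m⁴.
θ = T·L/(G·J) = 2.820 × 0.408 / (76.2×10⁹ × 1.658×10^-9) = 9.106×10^-3 rad.

0.522°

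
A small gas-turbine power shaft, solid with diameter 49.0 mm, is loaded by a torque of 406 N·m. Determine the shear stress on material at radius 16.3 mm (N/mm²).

11.7 N/mm²

J = πd⁴/32 = π(0.0490)⁴/32 = 5.660×10^-7 m⁴.
Shear stress varies linearly with radius: τ = T·r/J = 406.0 × 0.0163 / 5.660×10^-7 = 1.169×10^7 Pa.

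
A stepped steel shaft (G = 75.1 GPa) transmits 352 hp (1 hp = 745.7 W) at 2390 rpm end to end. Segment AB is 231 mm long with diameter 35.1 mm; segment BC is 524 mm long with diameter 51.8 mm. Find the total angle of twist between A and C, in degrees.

ω = 2π·2390/60 = 250.3 rad/s, so T = P/ω = 352×745.7 / 250.3 = 1049 N·m.
J_AB = π(0.0351)⁴/32 = 1.49×10^-7 m⁴; J_BC = π(0.0518)⁴/32 = 7.07×10^-7 m⁴.
θ = (T/G)·Σ L_i/J_i = (1049/75.1×10⁹)·(0.231/1.49×10^-7 + 0.524/7.07×10^-7) = 0.03200 rad.

1.83°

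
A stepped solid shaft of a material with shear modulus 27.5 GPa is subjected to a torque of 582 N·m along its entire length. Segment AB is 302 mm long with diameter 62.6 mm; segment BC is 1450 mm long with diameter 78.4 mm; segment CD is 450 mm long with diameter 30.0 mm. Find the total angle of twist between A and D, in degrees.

J_AB = π(0.0626)⁴/32 = 1.51×10^-6 m⁴; J_BC = π(0.0784)⁴/32 = 3.71×10^-6 m⁴; J_CD = π(0.0300)⁴/32 = 7.95×10^-8 m⁴.
θ = (T/G)·Σ L_i/J_i = (582.0/27.5×10⁹)·(0.302/1.51×10^-6 + 1.45/3.71×10^-6 + 0.450/7.95×10^-8) = 0.1323 rad.

7.58°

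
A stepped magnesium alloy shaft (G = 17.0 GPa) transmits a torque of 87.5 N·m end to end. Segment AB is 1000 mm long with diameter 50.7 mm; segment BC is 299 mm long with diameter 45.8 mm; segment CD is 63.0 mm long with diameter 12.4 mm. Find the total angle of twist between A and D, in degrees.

8.66°

J_AB = π(0.0507)⁴/32 = 6.49×10^-7 m⁴; J_BC = π(0.0458)⁴/32 = 4.32×10^-7 m⁴; J_CD = π(0.0124)⁴/32 = 2.32×10^-9 m⁴.
θ = (T/G)·Σ L_i/J_i = (87.50/17.0×10⁹)·(1.00/6.49×10^-7 + 0.299/4.32×10^-7 + 0.0630/2.32×10^-9) = 0.1512 rad.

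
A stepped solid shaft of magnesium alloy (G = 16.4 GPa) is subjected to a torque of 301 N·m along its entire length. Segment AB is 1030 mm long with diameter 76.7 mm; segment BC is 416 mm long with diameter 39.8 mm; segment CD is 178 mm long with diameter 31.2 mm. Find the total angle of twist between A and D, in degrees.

J_AB = π(0.0767)⁴/32 = 3.40×10^-6 m⁴; J_BC = π(0.0398)⁴/32 = 2.46×10^-7 m⁴; J_CD = π(0.0312)⁴/32 = 9.30×10^-8 m⁴.
θ = (T/G)·Σ L_i/J_i = (301.0/16.4×10⁹)·(1.03/3.40×10^-6 + 0.416/2.46×10^-7 + 0.178/9.30×10^-8) = 0.07168 rad.

4.11°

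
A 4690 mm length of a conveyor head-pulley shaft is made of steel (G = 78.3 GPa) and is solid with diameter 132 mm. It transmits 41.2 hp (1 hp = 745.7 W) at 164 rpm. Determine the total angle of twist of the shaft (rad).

ω = 2π·164/60 = 17.17 rad/s, so T = P/ω = 41.2×745.7 / 17.17 = 1789 N·m.
J = πd⁴/32 = π(0.132)⁴/32 = 2.981×10^-5 m⁴.
θ = T·L/(G·J) = 1789 × 4.69 / (78.3×10⁹ × 2.981×10^-5) = 3.595×10^-3 rad.

0.00360 rad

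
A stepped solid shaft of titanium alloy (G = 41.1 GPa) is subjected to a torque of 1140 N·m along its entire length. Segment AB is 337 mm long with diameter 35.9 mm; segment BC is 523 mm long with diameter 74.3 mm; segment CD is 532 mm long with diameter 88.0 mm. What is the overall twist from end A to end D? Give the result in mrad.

64.7 mrad

J_AB = π(0.0359)⁴/32 = 1.63×10^-7 m⁴; J_BC = π(0.0743)⁴/32 = 2.99×10^-6 m⁴; J_CD = π(0.0880)⁴/32 = 5.89×10^-6 m⁴.
θ = (T/G)·Σ L_i/J_i = (1140/41.1×10⁹)·(0.337/1.63×10^-7 + 0.523/2.99×10^-6 + 0.532/5.89×10^-6) = 0.06468 rad.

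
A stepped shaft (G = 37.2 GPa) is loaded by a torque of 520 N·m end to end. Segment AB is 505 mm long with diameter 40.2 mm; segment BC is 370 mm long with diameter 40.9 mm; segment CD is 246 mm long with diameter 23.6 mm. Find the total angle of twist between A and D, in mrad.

159 mrad

J_AB = π(0.0402)⁴/32 = 2.56×10^-7 m⁴; J_BC = π(0.0409)⁴/32 = 2.75×10^-7 m⁴; J_CD = π(0.0236)⁴/32 = 3.05×10^-8 m⁴.
θ = (T/G)·Σ L_i/J_i = (520.0/37.2×10⁹)·(0.505/2.56×10^-7 + 0.370/2.75×10^-7 + 0.246/3.05×10^-8) = 0.1593 rad.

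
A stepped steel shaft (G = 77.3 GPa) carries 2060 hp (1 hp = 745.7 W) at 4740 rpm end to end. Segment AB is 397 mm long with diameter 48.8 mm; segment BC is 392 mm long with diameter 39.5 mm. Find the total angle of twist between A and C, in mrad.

94.2 mrad

ω = 2π·4740/60 = 496.4 rad/s, so T = P/ω = 2060×745.7 / 496.4 = 3095 N·m.
J_AB = π(0.0488)⁴/32 = 5.57×10^-7 m⁴; J_BC = π(0.0395)⁴/32 = 2.39×10^-7 m⁴.
θ = (T/G)·Σ L_i/J_i = (3095/77.3×10⁹)·(0.397/5.57×10^-7 + 0.392/2.39×10^-7) = 0.09421 rad.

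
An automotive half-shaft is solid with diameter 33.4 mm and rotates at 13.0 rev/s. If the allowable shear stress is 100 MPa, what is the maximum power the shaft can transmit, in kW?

59.8 kW

J = πd⁴/32 = π(0.0334)⁴/32 = 1.222×10^-7 m⁴.
T_max = τ_allow·J/r = 1.00×10^8 × 1.222×10^-7 / 0.0167 = 731.6 N·m.
ω = 2π·13.0 = 81.68 rad/s, so P_max = T_max·ω = 5.976×10^4 W.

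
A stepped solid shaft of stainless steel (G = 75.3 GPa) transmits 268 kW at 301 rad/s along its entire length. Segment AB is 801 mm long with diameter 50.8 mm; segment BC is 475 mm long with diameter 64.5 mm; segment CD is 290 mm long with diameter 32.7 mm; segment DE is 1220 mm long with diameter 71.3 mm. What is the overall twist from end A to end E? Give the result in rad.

0.0540 rad

ω = 301 rad/s, so T = P/ω = 268×10³ / 301.0 = 890.4 N·m.
J_AB = π(0.0508)⁴/32 = 6.54×10^-7 m⁴; J_BC = π(0.0645)⁴/32 = 1.70×10^-6 m⁴; J_CD = π(0.0327)⁴/32 = 1.12×10^-7 m⁴; J_DE = π(0.0713)⁴/32 = 2.54×10^-6 m⁴.
θ = (T/G)·Σ L_i/J_i = (890.4/75.3×10⁹)·(0.801/6.54×10^-7 + 0.475/1.70×10^-6 + 0.290/1.12×10^-7 + 1.22/2.54×10^-6) = 0.05402 rad.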